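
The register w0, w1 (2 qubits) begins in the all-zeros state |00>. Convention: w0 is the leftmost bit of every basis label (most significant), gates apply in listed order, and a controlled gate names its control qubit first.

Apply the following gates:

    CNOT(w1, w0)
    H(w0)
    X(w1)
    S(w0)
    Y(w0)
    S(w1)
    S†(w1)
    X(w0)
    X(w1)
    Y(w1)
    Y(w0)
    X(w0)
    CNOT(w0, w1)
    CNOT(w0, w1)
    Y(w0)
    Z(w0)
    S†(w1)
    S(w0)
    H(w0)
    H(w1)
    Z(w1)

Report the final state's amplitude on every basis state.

The final amplitudes are -sqrt(2)/2 on |00>, -sqrt(2)/2 on |01>, 0 on |10>, 0 on |11>. Key observation: the block from step 13 through step 14 cancels to the identity and can be dropped.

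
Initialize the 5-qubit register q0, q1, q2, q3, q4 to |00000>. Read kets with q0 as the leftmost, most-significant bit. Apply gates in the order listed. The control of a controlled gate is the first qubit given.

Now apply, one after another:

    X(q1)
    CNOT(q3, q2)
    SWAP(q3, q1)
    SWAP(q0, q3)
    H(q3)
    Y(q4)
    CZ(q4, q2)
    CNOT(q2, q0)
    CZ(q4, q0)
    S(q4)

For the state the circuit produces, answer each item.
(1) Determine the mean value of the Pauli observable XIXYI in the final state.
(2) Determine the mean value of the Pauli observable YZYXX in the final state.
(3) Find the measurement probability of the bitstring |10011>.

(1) In the final state, XIXYI has expectation 0.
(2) The observable YZYXX averages to 0.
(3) The probability of measuring |10011> is 1/2.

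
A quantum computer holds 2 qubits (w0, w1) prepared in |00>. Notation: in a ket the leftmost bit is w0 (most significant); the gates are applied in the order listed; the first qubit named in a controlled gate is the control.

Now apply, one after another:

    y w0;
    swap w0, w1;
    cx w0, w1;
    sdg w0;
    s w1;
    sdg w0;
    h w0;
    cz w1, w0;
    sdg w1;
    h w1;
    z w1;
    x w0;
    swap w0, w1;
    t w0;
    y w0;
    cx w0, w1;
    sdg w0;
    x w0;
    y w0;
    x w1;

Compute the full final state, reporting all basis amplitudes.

The final amplitudes are -exp(3*I*pi/4)/2 on |00>, exp(3*I*pi/4)/2 on |01>, 1/2 on |10>, -1/2 on |11>.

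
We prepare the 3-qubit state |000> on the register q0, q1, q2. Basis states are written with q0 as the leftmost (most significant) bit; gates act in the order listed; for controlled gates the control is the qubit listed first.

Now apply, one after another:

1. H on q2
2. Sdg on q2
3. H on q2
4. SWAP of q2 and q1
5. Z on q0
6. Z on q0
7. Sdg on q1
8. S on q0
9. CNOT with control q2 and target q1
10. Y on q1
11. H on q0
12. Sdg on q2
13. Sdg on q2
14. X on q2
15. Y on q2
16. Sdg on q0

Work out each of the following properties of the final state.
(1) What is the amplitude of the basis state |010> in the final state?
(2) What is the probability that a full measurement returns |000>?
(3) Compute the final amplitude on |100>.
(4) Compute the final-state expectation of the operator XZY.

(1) The amplitude on |010> is sqrt(2)*(1 - I)/4.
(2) The probability of measuring |000> is 1/4.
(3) The final state's coefficient on |100> equals sqrt(2)*(1 + I)/4.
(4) The expectation value of XZY is 0.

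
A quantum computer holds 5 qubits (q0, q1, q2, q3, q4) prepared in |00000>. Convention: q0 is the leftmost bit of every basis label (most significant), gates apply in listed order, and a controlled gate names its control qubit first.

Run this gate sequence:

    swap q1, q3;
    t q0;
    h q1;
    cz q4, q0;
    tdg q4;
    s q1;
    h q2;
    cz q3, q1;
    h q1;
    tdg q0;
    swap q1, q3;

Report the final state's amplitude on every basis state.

The final amplitudes are sqrt(2)*(1 + I)/4 on |00000>, sqrt(2)*(1 - I)/4 on |00010>, sqrt(2)*(1 + I)/4 on |00100>, sqrt(2)*(1 - I)/4 on |00110>, and 0 on every other basis state.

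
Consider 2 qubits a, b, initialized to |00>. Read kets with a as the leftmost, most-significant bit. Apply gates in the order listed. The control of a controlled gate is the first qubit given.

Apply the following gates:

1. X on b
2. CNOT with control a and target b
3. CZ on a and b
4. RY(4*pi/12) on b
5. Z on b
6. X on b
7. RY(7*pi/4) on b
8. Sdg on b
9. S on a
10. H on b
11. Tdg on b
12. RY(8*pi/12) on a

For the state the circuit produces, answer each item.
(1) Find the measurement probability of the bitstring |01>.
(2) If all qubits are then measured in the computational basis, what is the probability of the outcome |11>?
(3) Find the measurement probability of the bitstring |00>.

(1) A full measurement returns |01> with probability 1/8.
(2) The probability of measuring |11> is 3/8.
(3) A full measurement returns |00> with probability 1/8.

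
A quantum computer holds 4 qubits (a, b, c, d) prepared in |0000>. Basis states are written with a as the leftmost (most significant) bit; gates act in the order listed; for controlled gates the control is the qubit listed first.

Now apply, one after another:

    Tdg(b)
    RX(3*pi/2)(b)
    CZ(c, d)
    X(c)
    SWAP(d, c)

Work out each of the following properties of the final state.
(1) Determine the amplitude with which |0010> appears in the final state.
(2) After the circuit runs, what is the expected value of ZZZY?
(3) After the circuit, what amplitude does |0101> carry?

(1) The amplitude on |0010> is 0.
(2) In the final state, ZZZY has expectation 0.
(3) |0101> carries amplitude -sqrt(2)*I/2 in the final state.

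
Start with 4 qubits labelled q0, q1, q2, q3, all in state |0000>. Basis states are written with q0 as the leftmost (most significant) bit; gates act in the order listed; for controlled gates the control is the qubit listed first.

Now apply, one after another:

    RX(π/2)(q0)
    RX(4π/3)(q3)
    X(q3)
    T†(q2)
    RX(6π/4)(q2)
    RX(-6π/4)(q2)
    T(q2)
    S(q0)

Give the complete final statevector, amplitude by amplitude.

The resulting statevector has amplitude -sqrt(6)*I/4 on |0000>, -sqrt(2)/4 on |0001>, -sqrt(6)*I/4 on |1000>, -sqrt(2)/4 on |1001>, and 0 on every other basis state. Key observation: steps 4-7 multiply out to the identity, so the circuit reduces to the remaining gates.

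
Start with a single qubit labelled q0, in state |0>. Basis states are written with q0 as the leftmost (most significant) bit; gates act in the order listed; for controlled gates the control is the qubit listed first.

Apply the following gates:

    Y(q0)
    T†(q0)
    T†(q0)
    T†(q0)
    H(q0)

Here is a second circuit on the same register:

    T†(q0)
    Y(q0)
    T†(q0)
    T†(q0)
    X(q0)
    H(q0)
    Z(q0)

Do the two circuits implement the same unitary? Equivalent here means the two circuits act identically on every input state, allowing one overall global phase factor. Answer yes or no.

No: there is an input state on which the two circuits produce genuinely different outputs (not merely differing by a phase).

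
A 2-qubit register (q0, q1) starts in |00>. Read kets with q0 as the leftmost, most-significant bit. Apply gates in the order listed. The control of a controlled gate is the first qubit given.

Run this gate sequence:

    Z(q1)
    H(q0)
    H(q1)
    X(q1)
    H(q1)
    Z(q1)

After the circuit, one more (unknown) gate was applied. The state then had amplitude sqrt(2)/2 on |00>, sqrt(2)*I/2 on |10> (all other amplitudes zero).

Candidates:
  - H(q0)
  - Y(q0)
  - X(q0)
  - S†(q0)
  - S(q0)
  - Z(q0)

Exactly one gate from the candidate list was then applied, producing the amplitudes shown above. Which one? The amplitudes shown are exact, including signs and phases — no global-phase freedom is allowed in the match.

The unique candidate consistent with the amplitudes is S(q0).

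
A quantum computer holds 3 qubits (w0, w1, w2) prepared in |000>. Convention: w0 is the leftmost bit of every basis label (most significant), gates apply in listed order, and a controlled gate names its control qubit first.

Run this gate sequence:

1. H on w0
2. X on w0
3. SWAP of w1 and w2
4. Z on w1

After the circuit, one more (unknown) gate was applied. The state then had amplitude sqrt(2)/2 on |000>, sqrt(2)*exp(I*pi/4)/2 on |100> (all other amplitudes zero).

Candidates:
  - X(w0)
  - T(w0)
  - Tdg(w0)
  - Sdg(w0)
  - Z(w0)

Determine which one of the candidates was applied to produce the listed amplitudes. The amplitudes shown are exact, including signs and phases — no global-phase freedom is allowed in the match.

It was T(w0) that produced the state shown.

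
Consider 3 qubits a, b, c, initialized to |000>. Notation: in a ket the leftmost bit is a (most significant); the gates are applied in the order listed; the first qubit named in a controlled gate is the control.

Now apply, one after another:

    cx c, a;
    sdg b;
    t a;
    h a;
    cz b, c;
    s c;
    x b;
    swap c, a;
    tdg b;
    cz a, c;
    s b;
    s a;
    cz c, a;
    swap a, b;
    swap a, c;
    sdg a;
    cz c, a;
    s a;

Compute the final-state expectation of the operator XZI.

The expectation value of XZI is -1.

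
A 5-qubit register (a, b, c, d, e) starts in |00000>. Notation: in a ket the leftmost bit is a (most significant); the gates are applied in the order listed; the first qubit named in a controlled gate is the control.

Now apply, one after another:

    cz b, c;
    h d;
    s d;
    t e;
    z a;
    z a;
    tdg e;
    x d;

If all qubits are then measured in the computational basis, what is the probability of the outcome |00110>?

A full measurement returns |00110> with probability 0. Key observation: gates 4-7 undo each other exactly, leaving only the rest of the circuit to track.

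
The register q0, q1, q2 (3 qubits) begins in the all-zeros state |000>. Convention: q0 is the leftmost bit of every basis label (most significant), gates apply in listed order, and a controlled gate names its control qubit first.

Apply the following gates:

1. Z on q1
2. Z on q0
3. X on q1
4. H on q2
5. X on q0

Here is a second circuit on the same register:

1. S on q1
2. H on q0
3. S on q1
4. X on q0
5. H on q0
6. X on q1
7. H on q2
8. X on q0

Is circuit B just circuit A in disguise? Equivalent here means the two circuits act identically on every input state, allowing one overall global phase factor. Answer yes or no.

Yes, they are equivalent — the unitaries differ by at most a global phase.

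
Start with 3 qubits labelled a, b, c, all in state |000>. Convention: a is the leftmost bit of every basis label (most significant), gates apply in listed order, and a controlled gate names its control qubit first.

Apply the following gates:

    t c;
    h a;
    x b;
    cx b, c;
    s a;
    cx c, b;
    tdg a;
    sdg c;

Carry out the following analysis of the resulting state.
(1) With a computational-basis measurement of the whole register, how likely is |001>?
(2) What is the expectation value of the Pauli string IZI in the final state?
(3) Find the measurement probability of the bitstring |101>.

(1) A full measurement returns |001> with probability 1/2.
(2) The observable IZI averages to 1.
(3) Outcome |101> occurs with probability 1/2.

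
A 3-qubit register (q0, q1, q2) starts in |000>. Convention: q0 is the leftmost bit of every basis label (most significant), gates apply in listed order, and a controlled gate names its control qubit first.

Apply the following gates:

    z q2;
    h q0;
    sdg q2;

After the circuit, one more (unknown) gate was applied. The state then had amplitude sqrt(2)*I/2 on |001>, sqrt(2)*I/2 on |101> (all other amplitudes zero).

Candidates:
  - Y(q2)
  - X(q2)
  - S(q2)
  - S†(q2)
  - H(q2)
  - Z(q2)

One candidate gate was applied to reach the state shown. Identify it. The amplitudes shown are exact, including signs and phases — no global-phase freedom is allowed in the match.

The unique candidate consistent with the amplitudes is Y(q2).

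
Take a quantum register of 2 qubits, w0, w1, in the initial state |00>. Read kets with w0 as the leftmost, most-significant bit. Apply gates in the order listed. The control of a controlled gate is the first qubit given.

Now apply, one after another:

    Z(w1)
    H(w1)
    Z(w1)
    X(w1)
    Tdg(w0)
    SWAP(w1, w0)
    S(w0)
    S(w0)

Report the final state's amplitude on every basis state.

After the circuit, the state carries amplitude -sqrt(2)/2 on |00>, 0 on |01>, -sqrt(2)/2 on |10>, 0 on |11>.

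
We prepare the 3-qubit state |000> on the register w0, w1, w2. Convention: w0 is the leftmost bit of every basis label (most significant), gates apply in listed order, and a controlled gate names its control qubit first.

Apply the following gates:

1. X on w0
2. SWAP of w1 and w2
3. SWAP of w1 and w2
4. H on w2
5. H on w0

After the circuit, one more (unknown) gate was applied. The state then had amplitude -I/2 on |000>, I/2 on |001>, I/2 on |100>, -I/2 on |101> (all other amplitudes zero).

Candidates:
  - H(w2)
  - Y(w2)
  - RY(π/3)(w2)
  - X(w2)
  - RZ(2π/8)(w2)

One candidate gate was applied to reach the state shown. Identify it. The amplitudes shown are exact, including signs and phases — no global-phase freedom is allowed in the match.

It was Y(w2) that produced the state shown. Key observation: the block from step 2 through step 3 cancels to the identity and can be dropped.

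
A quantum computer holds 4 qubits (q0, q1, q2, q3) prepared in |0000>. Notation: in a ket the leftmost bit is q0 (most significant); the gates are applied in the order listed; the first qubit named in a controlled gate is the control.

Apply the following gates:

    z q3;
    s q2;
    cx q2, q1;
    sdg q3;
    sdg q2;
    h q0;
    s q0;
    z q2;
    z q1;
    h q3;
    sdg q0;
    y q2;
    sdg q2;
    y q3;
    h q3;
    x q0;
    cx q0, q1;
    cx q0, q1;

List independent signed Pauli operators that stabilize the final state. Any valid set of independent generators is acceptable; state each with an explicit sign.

One valid set of independent stabilizer generators is +XIII, +IZII, -IIZI, -IIIZ (any independent generating set of the same group is equally correct).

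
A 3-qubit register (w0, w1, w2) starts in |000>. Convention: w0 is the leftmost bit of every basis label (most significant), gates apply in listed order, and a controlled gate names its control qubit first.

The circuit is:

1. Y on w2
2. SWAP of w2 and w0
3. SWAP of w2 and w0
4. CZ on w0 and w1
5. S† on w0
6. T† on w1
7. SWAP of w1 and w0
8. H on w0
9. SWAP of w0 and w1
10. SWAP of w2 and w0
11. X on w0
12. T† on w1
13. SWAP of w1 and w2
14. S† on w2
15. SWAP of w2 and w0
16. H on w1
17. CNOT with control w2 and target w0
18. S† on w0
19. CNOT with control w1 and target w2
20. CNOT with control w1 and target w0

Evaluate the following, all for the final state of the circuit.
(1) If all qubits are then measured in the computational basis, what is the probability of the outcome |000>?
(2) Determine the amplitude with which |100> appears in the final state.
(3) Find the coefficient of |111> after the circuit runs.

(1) The probability of measuring |000> is 1/4. Key observation: steps 2-3 multiply out to the identity, so the circuit reduces to the remaining gates.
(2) |100> carries amplitude -exp(I*pi/4)/2 in the final state.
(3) The amplitude on |111> is I/2.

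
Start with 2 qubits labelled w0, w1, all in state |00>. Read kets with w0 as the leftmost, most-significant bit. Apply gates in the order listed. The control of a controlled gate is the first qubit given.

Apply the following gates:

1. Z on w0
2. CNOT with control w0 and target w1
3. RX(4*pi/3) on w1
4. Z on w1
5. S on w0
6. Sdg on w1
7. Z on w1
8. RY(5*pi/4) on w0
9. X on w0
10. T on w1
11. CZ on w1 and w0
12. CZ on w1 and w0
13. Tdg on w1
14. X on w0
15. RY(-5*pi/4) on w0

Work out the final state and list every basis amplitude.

The resulting statevector has amplitude -1/2 on |00>, -sqrt(3)/2 on |01>, 0 on |10>, 0 on |11>. Key observation: gates 8-15 undo each other exactly, leaving only the rest of the circuit to track.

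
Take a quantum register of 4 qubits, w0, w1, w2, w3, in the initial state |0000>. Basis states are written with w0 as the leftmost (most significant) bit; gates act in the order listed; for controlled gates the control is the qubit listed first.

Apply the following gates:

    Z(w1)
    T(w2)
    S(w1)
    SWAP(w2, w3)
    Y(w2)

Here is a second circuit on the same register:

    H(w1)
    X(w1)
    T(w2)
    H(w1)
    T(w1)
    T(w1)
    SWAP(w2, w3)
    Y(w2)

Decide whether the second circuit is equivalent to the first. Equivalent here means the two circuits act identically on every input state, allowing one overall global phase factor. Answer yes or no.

Yes: on every input state the two circuits agree up to one overall phase factor.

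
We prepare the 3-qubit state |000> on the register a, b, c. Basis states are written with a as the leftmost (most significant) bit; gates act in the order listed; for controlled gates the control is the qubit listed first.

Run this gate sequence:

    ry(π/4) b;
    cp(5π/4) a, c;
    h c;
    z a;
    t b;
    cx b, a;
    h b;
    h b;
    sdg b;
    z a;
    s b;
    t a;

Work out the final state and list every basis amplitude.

After the circuit, the state carries amplitude sqrt(2*sqrt(2) + 4)/4 on |000>, sqrt(2*sqrt(2) + 4)/4 on |001>, 0 on |010>, 0 on |011>, 0 on |100>, 0 on |101>, -I*sqrt(4 - 2*sqrt(2))/4 on |110>, -I*sqrt(4 - 2*sqrt(2))/4 on |111>. Key observation: gates 7-8 undo each other exactly, leaving only the rest of the circuit to track.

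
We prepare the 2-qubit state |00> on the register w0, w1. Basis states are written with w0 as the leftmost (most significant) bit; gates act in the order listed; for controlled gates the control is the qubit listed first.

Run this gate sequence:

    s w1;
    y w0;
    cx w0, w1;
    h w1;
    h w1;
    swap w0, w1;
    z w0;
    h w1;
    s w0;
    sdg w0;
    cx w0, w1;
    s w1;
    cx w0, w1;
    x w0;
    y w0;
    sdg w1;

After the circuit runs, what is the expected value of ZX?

The observable ZX averages to -1. Key observation: steps 9-10 multiply out to the identity, so the circuit reduces to the remaining gates.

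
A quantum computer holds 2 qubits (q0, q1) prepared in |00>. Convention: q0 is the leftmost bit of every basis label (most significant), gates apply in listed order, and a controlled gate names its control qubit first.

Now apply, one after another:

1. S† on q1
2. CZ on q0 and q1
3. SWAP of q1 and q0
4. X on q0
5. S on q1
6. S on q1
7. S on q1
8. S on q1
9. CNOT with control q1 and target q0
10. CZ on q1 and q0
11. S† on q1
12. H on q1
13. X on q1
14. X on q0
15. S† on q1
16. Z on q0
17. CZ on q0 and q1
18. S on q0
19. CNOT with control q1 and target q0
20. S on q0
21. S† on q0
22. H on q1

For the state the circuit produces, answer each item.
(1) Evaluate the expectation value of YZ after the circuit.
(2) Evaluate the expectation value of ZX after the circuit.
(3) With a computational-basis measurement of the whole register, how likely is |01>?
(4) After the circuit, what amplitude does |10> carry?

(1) The observable YZ averages to -1.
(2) The observable ZX averages to 1.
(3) A full measurement returns |01> with probability 1/4.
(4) The final state's coefficient on |10> equals -I/2.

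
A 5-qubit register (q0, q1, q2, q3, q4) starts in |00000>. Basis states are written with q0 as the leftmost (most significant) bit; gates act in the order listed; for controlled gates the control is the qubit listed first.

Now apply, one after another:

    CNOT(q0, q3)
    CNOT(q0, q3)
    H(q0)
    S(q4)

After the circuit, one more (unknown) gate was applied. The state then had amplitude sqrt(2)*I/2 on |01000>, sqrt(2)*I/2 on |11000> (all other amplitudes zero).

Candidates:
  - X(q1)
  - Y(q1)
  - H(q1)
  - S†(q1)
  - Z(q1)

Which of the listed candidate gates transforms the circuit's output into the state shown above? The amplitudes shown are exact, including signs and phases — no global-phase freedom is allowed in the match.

The applied gate was Y(q1). Key observation: the block from step 1 through step 2 cancels to the identity and can be dropped.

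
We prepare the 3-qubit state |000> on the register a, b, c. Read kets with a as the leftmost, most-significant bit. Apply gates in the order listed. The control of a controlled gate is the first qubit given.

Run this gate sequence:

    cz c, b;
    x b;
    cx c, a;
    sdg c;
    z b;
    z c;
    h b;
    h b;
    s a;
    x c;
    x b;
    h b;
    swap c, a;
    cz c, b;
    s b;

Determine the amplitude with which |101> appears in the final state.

The final state's coefficient on |101> equals 0.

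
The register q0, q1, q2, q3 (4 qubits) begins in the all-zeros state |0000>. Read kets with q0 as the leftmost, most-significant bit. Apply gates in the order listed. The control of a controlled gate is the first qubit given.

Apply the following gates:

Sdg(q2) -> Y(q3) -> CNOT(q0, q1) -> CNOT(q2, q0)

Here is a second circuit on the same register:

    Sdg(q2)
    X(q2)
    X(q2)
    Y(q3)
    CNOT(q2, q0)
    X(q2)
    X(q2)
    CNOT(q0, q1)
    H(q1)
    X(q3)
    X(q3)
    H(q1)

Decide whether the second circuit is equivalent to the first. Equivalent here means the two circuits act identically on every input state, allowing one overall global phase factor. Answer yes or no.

No: there is an input state on which the two circuits produce genuinely different outputs (not merely differing by a phase).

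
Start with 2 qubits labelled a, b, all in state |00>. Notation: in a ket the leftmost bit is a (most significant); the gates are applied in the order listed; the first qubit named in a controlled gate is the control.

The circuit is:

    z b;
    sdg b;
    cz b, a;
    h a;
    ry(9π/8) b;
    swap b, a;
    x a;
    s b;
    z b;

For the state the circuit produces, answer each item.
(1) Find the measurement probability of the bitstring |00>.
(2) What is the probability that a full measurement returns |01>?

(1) A full measurement returns |00> with probability sqrt(sqrt(2) + 2)/8 + 1/4.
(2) The probability of measuring |01> is sqrt(sqrt(2) + 2)/8 + 1/4.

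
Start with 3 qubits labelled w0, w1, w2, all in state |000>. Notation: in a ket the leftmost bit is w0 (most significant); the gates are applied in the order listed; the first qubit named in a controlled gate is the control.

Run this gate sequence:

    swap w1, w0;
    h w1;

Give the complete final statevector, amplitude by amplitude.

The resulting statevector has amplitude sqrt(2)/2 on |000>, sqrt(2)/2 on |010>, and 0 on every other basis state.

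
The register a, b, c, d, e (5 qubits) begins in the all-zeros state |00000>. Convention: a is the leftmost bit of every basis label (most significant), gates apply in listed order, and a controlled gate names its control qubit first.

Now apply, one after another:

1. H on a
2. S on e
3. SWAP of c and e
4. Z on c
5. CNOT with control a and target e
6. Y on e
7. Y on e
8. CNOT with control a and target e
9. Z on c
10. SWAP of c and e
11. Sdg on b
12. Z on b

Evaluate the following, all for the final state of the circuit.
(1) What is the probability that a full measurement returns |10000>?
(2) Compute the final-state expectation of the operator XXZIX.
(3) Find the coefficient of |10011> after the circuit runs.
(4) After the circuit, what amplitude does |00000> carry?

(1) The probability of measuring |10000> is 1/2. Key observation: gates 3-10 undo each other exactly, leaving only the rest of the circuit to track.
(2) In the final state, XXZIX has expectation 0.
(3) |10011> carries amplitude 0 in the final state.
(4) The amplitude on |00000> is sqrt(2)/2.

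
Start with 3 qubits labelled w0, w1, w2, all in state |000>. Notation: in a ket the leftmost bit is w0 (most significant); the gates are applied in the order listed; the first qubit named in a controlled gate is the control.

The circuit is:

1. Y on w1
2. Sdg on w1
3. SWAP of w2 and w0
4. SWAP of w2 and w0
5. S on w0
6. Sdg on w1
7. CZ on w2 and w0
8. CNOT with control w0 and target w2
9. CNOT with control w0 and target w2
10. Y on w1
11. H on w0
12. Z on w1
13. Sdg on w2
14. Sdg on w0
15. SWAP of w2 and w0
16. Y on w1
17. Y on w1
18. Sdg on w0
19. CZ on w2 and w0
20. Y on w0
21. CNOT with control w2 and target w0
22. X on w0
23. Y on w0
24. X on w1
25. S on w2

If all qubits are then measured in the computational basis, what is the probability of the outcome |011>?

The probability of measuring |011> is 1/2.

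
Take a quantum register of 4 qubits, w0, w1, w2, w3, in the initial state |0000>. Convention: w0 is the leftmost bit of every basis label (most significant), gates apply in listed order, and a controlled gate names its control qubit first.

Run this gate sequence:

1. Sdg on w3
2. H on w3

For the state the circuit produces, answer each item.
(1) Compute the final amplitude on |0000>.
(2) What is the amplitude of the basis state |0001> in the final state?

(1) The amplitude on |0000> is sqrt(2)/2.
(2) The amplitude on |0001> is sqrt(2)/2.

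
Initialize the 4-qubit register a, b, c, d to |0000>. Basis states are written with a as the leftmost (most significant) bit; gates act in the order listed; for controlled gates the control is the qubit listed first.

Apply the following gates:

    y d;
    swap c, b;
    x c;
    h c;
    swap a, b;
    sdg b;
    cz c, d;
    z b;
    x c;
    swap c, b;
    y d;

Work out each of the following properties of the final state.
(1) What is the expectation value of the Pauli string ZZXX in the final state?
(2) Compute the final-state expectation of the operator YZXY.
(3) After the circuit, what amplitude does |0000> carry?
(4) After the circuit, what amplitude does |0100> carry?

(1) The expectation value of ZZXX is 0.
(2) The observable YZXY averages to 0.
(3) |0000> carries amplitude sqrt(2)/2 in the final state.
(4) The final state's coefficient on |0100> equals sqrt(2)/2.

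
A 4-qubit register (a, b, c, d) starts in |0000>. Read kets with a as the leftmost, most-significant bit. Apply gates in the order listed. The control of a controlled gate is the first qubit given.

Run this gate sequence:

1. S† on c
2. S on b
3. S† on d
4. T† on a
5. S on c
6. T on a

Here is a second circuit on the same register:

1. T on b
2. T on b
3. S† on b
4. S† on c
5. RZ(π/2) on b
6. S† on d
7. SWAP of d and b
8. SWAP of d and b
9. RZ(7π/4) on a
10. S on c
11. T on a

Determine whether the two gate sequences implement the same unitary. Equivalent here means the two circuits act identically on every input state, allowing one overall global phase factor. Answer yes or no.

Yes — the two circuits implement the same unitary up to a global phase.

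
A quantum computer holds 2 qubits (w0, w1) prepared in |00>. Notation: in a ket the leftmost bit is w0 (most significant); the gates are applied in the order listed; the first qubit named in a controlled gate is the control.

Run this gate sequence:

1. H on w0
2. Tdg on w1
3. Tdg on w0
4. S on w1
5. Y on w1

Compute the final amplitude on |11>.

The amplitude on |11> is sqrt(2)*exp(I*pi/4)/2.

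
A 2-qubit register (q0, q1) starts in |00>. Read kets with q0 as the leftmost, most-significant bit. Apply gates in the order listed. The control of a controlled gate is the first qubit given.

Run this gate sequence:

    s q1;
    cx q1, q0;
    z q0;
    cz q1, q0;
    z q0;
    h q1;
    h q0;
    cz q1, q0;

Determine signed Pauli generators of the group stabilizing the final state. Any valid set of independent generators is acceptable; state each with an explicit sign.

The stabilizer group can be generated by +XZ, +ZX, among other valid generating sets.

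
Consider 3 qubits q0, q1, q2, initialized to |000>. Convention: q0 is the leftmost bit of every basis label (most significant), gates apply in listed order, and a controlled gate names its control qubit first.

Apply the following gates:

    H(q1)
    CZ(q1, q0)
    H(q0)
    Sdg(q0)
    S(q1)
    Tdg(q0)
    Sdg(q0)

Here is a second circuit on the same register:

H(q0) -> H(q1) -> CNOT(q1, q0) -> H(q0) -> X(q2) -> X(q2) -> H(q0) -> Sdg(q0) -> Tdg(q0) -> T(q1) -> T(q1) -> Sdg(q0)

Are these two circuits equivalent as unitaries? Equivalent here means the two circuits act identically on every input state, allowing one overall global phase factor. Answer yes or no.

Yes: on every input state the two circuits agree up to one overall phase factor.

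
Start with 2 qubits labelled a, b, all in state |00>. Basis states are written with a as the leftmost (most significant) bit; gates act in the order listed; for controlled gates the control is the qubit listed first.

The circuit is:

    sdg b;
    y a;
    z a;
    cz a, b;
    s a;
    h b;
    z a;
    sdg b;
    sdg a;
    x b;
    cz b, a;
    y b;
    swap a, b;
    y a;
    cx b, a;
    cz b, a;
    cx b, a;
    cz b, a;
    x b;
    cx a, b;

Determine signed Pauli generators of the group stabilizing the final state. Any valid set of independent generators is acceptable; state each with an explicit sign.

The stabilizer group can be generated by -XY, +ZZ, among other valid generating sets.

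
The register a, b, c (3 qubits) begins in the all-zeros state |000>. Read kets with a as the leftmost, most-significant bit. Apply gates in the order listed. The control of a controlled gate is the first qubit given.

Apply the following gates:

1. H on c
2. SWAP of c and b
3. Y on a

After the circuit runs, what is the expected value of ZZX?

In the final state, ZZX has expectation 0.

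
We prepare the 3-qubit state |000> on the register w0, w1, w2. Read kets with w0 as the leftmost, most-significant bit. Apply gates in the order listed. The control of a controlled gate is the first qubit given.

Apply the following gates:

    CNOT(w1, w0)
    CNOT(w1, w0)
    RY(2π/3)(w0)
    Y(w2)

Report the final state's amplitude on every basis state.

The resulting statevector has amplitude I/2 on |001>, sqrt(3)*I/2 on |101>, and 0 on every other basis state. Key observation: gates 1-2 undo each other exactly, leaving only the rest of the circuit to track.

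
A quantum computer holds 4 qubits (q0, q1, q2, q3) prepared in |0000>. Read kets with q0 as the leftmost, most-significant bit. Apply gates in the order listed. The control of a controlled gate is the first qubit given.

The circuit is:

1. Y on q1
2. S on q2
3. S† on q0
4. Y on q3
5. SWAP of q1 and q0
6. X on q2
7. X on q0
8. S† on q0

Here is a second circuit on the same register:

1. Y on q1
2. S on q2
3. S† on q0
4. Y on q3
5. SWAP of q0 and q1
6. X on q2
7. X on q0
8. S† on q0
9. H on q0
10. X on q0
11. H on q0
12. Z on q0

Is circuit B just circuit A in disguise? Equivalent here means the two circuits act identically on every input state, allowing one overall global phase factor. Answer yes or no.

Yes, they are equivalent — the unitaries differ by at most a global phase.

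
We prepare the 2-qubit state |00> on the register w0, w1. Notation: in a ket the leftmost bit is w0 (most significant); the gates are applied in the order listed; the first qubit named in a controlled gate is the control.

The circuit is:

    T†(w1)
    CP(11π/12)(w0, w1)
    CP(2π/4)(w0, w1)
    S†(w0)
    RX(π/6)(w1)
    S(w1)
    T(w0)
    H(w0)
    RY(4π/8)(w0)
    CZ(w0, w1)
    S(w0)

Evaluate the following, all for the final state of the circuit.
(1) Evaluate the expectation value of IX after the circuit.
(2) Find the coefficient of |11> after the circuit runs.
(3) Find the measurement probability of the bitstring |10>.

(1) In the final state, IX has expectation -1/2.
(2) The final state's coefficient on |11> equals I*(-sqrt(6) + sqrt(2))/4.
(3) Outcome |10> occurs with probability sqrt(3)/4 + 1/2.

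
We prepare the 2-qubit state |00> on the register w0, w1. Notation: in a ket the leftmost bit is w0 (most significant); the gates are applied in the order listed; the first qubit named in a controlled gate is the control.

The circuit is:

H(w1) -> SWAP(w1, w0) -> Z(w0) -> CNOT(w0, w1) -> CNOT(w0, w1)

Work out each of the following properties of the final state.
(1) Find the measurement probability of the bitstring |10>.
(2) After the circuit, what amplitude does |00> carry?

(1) Outcome |10> occurs with probability 1/2. Key observation: gates 4-5 undo each other exactly, leaving only the rest of the circuit to track.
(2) |00> carries amplitude sqrt(2)/2 in the final state.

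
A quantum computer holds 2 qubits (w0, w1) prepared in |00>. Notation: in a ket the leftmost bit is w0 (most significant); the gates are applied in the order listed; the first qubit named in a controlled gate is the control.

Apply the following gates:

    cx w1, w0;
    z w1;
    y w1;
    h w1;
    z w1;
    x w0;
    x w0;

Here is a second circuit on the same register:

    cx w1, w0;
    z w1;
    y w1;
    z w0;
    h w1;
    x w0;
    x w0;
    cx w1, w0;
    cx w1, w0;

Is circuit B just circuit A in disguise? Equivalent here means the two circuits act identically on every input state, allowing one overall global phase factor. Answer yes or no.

No: there is an input state on which the two circuits produce genuinely different outputs (not merely differing by a phase).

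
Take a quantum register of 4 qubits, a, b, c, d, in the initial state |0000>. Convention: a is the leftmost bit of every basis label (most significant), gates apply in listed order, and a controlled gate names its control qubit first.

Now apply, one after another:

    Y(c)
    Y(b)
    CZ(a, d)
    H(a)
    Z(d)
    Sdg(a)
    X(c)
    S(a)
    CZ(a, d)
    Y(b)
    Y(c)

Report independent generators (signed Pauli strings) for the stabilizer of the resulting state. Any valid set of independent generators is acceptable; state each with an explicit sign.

The final state is stabilized by the group generated by +XIII, +IZII, -IIZI, +IIIZ; other independent generating sets are equally valid.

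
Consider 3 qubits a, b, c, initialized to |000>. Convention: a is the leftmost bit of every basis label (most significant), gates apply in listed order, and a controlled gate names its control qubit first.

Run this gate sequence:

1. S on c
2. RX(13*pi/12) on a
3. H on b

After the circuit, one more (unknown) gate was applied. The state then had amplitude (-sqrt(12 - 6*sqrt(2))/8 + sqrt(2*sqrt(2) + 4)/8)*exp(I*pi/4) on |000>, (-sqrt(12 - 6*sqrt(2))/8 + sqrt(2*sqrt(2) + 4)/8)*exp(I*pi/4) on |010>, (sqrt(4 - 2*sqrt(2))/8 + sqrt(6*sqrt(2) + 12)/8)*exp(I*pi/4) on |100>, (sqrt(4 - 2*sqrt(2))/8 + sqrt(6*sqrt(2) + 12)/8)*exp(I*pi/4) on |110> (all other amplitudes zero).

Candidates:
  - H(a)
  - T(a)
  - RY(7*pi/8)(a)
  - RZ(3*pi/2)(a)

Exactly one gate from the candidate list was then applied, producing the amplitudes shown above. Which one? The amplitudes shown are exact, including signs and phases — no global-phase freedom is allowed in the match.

The applied gate was RZ(3*pi/2)(a).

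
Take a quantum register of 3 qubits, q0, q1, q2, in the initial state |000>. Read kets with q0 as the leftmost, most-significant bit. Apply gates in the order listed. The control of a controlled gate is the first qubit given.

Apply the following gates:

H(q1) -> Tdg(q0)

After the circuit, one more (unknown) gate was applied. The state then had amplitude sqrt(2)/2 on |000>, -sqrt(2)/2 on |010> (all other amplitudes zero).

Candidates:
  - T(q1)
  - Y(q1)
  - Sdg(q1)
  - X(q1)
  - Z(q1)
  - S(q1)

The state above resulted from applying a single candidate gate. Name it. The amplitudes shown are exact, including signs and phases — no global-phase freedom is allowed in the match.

It was Z(q1) that produced the state shown.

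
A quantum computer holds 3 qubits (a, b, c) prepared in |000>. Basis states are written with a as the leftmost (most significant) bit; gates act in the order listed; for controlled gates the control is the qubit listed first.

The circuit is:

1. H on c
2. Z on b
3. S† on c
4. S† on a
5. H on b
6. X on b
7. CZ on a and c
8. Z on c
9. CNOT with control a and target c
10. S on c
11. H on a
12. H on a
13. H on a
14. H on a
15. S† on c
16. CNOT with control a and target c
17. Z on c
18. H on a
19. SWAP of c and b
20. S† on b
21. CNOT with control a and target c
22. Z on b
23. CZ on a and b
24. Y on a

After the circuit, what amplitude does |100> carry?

The final state's coefficient on |100> equals sqrt(2)*I/4.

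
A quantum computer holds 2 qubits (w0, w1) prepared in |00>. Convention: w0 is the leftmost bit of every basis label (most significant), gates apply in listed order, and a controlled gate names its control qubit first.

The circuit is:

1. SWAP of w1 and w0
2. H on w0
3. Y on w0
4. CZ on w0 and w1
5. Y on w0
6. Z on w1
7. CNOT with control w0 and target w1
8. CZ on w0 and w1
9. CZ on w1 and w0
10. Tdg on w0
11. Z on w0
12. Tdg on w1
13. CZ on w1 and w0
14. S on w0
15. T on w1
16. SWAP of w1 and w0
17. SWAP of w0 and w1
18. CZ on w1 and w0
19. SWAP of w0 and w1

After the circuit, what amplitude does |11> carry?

The final state's coefficient on |11> equals -sqrt(2)*exp(I*pi/4)/2.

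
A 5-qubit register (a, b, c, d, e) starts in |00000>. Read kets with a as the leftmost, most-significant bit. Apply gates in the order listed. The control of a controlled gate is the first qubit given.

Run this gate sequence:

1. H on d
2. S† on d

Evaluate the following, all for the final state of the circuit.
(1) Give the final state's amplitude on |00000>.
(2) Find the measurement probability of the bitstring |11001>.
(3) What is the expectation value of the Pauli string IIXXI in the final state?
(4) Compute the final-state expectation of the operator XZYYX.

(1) The final state's coefficient on |00000> equals sqrt(2)/2.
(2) A full measurement returns |11001> with probability 0.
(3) In the final state, IIXXI has expectation 0.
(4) In the final state, XZYYX has expectation 0.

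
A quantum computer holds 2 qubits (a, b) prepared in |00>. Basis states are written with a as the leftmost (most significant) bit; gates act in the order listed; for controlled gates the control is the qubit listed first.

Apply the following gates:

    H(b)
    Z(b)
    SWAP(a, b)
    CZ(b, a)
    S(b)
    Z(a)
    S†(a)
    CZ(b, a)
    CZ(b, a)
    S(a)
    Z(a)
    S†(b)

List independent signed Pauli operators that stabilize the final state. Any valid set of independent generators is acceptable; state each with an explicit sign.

The stabilizer group can be generated by -XI, +IZ, among other valid generating sets. Key observation: gates 5-12 undo each other exactly, leaving only the rest of the circuit to track.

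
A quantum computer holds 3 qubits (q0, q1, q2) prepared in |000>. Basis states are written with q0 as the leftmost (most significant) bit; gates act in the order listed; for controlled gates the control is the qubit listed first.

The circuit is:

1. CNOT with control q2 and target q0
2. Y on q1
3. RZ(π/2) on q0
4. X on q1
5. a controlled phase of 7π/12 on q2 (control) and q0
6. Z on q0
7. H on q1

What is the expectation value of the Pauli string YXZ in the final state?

The expectation value of YXZ is 0.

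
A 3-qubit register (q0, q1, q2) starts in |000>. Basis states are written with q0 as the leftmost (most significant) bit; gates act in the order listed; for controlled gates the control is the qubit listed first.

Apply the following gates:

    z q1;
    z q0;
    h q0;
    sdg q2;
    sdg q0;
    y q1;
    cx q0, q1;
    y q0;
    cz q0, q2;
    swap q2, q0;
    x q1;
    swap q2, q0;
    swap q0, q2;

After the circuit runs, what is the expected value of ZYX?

In the final state, ZYX has expectation 1.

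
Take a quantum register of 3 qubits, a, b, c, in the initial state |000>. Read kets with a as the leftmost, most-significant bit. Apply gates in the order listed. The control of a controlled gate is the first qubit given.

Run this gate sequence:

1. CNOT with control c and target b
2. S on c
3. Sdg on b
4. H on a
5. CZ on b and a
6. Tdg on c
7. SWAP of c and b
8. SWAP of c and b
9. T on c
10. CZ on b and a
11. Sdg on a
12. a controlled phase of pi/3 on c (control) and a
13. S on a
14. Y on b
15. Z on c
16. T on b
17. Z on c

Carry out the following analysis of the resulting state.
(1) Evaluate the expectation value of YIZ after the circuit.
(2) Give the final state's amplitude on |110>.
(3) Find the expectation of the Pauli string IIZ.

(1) The observable YIZ averages to 0. Key observation: steps 5-10 multiply out to the identity, so the circuit reduces to the remaining gates.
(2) |110> carries amplitude sqrt(2)*exp(3*I*pi/4)/2 in the final state.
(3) The expectation value of IIZ is 1.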